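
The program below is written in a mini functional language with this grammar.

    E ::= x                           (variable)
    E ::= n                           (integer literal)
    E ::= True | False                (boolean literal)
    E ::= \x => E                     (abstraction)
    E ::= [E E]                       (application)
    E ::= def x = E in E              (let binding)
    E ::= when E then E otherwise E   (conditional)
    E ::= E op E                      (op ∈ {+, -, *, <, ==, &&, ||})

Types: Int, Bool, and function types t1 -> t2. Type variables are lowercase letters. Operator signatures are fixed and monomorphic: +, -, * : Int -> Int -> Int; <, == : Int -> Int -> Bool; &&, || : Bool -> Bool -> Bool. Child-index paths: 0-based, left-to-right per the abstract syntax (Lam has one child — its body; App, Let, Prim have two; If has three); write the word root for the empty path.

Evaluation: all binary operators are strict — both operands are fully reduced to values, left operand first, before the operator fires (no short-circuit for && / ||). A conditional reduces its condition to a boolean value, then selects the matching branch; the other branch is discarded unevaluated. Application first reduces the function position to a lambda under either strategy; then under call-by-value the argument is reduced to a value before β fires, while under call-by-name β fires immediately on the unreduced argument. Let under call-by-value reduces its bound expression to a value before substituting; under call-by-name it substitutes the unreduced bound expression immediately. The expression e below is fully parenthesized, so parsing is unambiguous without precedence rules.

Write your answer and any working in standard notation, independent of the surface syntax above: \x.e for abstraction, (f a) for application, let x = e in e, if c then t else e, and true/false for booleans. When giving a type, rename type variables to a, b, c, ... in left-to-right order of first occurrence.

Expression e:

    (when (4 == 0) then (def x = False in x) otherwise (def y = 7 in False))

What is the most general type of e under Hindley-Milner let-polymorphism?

Trace:
  unify Int ~ Int
  unify Int ~ Int
  unify Bool ~ Bool
let x : Bool
x : Bool
let y : Int
  unify Bool ~ Bool

Answer: Bool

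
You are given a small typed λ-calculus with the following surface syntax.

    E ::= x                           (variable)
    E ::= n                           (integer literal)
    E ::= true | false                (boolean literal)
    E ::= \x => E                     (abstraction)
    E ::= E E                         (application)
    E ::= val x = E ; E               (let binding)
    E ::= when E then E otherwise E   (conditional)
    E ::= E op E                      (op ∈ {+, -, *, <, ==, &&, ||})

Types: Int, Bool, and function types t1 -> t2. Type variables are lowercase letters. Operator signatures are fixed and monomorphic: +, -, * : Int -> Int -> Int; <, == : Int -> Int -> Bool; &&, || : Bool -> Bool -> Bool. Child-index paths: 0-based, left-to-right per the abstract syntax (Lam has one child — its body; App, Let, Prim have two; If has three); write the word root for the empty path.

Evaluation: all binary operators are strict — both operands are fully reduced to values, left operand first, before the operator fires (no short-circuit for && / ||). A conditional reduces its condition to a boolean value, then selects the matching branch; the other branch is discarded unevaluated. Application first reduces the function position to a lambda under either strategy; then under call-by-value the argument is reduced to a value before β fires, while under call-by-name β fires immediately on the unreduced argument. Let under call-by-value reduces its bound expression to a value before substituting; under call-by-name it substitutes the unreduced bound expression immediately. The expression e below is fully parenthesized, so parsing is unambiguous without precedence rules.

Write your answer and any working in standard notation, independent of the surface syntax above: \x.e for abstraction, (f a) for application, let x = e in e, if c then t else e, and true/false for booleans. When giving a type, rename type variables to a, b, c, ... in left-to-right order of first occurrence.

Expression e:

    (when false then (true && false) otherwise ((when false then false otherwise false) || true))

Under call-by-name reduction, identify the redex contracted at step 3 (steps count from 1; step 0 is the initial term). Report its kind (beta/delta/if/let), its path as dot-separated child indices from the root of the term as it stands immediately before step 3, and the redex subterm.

Derivation:
step 0: (if false then (true && false) else ((if false then false else false) || true))
step 1: [if@root] ((if false then false else false) || true)
step 2: [if@0] (false || true)
step 3: [delta@root] true

Answer: delta at root : (false || true)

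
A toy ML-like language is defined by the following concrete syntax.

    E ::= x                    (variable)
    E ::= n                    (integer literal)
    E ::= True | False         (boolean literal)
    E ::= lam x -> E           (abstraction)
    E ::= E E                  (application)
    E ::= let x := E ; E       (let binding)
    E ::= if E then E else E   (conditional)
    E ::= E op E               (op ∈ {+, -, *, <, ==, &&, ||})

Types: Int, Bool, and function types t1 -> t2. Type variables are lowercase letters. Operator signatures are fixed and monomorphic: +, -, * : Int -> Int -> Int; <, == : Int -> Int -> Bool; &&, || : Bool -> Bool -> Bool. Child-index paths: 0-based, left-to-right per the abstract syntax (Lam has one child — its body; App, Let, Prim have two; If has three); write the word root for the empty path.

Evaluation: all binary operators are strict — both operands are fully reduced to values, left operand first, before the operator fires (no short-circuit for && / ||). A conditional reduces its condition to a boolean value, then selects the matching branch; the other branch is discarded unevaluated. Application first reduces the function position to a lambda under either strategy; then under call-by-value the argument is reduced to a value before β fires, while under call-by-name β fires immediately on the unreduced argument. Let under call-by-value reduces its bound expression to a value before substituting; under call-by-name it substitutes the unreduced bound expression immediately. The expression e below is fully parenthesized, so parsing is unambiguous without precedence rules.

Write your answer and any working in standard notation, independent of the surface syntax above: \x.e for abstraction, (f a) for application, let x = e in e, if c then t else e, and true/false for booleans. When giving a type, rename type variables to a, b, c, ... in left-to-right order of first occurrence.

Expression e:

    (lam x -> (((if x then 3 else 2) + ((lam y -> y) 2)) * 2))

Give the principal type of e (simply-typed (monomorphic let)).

Answer: Bool -> Int

Working:
x : a
  unify a ~ Bool
  unify Int ~ Int
  unify Int ~ Int
y : b
\y._ : b -> b
  unify b -> b ~ Int -> c
  unify b ~ Int
  unify Int ~ c
_ _ : Int
  unify Int ~ Int
  unify Int ~ Int
  unify Int ~ Int
\x._ : Bool -> Int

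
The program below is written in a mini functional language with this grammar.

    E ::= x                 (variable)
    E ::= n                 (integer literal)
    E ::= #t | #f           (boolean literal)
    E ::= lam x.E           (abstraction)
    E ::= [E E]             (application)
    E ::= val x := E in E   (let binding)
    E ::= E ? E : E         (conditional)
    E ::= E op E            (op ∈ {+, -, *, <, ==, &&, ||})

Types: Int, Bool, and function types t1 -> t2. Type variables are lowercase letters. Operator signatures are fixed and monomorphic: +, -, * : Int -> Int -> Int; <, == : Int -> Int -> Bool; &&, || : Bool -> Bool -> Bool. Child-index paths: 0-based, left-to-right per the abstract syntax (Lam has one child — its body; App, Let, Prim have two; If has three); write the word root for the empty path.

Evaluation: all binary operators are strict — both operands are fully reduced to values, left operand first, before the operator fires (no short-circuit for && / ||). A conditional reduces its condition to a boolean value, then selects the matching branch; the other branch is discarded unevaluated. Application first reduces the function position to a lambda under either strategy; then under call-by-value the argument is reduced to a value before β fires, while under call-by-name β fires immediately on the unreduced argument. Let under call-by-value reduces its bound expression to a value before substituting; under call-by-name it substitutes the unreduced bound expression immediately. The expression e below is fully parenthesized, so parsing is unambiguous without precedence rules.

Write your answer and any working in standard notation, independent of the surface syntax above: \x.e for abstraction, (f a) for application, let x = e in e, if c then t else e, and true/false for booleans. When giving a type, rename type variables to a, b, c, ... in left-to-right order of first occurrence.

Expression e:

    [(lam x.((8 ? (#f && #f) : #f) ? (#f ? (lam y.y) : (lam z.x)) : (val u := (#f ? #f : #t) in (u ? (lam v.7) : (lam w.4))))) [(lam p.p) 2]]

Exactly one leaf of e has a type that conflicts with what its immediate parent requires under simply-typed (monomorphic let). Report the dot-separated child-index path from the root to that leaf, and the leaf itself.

Answer: 0.0.0.0 : 8

Trace:
  unify Int ~ Bool
  FAIL: mismatch Int ~ Bool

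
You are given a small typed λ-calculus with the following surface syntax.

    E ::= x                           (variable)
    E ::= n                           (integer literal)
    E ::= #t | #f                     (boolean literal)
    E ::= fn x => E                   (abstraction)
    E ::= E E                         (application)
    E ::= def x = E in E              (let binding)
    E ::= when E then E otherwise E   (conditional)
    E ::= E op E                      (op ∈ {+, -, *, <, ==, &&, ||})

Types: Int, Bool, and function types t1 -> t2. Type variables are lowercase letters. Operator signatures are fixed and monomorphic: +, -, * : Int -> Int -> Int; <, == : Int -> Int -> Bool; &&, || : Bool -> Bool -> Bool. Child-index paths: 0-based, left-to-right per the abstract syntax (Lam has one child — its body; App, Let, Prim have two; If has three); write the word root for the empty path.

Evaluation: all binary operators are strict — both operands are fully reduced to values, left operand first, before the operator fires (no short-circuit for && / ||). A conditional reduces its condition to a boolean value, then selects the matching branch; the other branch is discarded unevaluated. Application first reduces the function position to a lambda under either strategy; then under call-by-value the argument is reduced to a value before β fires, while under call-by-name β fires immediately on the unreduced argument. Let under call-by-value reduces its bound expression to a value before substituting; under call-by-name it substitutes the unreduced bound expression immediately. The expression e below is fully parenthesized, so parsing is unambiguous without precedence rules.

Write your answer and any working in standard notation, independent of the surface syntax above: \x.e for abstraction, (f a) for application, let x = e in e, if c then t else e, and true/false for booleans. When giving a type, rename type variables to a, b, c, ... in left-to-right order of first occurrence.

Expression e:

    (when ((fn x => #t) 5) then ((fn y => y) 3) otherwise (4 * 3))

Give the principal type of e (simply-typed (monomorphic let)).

Answer: Int

Working:
\x._ : a -> Bool
  unify a -> Bool ~ Int -> b
  unify a ~ Int
  unify Bool ~ b
_ _ : Bool
  unify Bool ~ Bool
y : c
\y._ : c -> c
  unify c -> c ~ Int -> d
  unify c ~ Int
  unify Int ~ d
_ _ : Int
  unify Int ~ Int
  unify Int ~ Int
  unify Int ~ Int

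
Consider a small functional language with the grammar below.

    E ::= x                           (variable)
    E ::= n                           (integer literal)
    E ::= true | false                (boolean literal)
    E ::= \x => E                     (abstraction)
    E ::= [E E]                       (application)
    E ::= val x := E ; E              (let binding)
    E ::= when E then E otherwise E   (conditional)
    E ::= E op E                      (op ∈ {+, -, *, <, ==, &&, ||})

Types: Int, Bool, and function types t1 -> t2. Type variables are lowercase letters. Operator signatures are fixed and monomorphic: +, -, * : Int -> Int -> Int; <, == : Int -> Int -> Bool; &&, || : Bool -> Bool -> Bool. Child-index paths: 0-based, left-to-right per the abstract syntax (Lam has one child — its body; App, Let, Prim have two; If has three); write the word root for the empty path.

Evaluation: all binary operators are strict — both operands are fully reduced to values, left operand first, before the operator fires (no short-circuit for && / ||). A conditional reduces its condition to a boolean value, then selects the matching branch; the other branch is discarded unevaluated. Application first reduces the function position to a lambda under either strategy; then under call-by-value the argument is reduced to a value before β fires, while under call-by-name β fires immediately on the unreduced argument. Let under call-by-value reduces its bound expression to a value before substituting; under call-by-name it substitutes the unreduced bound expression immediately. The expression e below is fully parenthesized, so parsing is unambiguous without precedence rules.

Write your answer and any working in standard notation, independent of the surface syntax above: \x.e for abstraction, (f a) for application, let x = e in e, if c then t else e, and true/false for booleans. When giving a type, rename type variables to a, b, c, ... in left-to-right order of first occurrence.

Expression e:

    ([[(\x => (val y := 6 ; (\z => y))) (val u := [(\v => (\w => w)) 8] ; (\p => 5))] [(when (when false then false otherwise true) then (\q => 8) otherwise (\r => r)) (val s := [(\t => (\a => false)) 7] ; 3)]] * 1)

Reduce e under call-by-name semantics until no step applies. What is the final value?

Answer: 6

Derivation:
step 0: ((((\x.(let y = 6 in (\z.y))) (let u = ((\v.(\w.w)) 8) in (\p.5))) ((if (if false then false else true) then (\q.8) else (\r.r)) (let s = ((\t.(\a.false)) 7) in 3))) * 1)
step 1: [beta@0.0] (((let y = 6 in (\z.y)) ((if (if false then false else true) then (\q.8) else (\r.r)) (let s = ((\t.(\a.false)) 7) in 3))) * 1)
step 2: [let@0.0] (((\z.6) ((if (if false then false else true) then (\q.8) else (\r.r)) (let s = ((\t.(\a.false)) 7) in 3))) * 1)
step 3: [beta@0] (6 * 1)
step 4: [delta@root] 6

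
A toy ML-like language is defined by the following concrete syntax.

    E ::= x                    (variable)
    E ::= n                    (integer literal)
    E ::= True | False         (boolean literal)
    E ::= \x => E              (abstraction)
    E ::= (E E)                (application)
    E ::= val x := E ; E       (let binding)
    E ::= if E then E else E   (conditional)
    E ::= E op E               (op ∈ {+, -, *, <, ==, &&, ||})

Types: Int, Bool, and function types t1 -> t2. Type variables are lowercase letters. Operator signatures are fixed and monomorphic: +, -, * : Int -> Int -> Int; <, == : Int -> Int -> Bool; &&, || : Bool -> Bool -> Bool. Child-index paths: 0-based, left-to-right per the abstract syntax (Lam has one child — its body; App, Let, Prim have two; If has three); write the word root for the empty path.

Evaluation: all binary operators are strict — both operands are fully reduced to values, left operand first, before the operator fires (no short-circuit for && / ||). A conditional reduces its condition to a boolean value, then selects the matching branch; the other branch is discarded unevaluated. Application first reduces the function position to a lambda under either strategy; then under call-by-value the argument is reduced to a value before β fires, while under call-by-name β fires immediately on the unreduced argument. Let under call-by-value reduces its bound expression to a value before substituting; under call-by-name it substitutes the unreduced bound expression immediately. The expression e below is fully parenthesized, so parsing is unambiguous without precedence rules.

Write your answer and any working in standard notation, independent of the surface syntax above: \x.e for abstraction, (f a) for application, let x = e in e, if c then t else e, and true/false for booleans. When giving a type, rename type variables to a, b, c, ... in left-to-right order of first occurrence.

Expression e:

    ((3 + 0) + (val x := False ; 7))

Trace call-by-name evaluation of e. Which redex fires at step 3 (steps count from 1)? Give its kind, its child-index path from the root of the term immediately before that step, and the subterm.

Answer: delta at root : (3 + 7)

Working:
step 0: ((3 + 0) + (let x = false in 7))
step 1: [delta@0] (3 + (let x = false in 7))
step 2: [let@1] (3 + 7)
step 3: [delta@root] 10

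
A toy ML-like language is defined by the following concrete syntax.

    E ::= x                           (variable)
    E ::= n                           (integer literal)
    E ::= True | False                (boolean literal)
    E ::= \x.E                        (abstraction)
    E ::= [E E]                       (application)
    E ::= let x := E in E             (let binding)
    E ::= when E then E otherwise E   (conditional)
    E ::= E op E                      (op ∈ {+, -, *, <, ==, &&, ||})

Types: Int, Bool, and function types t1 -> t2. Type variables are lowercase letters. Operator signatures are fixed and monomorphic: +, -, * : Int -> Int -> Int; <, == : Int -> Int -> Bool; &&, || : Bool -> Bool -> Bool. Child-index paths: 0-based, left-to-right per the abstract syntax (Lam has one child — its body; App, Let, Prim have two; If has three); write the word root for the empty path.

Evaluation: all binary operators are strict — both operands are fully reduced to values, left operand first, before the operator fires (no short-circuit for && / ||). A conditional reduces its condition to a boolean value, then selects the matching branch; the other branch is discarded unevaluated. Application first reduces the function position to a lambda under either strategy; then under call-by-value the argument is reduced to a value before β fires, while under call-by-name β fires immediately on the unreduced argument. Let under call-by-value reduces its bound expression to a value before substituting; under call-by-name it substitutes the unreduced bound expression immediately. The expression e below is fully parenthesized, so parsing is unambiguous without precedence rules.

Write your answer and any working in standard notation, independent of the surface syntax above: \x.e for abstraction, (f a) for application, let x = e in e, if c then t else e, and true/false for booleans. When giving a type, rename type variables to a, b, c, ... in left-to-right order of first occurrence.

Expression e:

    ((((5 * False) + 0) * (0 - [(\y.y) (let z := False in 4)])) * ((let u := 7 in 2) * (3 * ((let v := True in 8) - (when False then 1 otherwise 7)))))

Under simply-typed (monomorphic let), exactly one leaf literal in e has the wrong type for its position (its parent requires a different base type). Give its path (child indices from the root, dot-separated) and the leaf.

Answer: 0.0.0.1 : false

Derivation:
  unify Int ~ Int
  unify Bool ~ Int
  FAIL: mismatch Bool ~ Int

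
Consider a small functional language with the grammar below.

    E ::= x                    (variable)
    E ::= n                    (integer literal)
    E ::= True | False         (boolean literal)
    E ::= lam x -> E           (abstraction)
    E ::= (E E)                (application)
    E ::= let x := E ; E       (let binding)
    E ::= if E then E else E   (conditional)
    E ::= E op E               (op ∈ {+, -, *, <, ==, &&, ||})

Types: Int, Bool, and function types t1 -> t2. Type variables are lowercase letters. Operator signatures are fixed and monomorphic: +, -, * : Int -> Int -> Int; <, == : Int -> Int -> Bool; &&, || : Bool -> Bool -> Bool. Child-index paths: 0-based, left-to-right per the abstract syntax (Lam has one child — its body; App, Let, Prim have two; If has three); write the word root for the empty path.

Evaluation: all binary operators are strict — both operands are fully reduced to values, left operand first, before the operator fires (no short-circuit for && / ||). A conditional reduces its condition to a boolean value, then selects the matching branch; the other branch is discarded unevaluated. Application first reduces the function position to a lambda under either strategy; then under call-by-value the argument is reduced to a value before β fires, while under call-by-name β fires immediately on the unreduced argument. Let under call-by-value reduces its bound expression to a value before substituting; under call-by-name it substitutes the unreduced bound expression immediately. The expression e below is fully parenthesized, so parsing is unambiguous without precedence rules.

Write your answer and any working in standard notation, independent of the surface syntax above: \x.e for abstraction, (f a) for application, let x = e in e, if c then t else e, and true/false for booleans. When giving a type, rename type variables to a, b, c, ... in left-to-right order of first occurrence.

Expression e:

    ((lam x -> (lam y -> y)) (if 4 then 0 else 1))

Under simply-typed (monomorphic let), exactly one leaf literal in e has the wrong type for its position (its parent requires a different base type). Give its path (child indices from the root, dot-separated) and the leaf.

Answer: 1.0 : 4

Trace:
y : b
\y._ : b -> b
\x._ : a -> b -> b
  unify Int ~ Bool
  FAIL: mismatch Int ~ Bool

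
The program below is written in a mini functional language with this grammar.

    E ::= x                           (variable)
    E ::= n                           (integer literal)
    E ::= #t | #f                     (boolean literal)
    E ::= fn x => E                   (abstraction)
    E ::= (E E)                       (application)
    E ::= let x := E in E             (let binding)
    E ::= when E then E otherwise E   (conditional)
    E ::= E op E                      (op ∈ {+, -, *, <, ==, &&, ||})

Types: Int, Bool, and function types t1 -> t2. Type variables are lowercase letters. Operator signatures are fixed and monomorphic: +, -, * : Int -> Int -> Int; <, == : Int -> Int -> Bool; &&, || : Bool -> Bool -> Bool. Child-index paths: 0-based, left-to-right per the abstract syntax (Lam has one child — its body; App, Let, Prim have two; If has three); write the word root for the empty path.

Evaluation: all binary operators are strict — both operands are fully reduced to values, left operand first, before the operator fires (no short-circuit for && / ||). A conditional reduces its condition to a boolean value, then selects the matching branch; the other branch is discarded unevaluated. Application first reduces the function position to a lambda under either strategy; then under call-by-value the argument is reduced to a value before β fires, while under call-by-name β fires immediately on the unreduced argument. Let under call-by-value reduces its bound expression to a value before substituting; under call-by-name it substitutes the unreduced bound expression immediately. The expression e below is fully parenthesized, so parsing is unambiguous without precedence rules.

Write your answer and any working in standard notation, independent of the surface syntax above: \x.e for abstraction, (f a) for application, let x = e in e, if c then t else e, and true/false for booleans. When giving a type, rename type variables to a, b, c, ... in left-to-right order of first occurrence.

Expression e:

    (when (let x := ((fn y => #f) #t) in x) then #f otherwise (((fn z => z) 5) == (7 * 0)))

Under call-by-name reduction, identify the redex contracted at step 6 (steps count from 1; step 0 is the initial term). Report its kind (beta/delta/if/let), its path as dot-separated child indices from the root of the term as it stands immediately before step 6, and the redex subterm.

Derivation:
step 0: (if (let x = ((\y.false) true) in x) then false else (((\z.z) 5) == (7 * 0)))
step 1: [let@0] (if ((\y.false) true) then false else (((\z.z) 5) == (7 * 0)))
step 2: [beta@0] (if false then false else (((\z.z) 5) == (7 * 0)))
step 3: [if@root] (((\z.z) 5) == (7 * 0))
step 4: [beta@0] (5 == (7 * 0))
step 5: [delta@1] (5 == 0)
step 6: [delta@root] false

Answer: delta at root : (5 == 0)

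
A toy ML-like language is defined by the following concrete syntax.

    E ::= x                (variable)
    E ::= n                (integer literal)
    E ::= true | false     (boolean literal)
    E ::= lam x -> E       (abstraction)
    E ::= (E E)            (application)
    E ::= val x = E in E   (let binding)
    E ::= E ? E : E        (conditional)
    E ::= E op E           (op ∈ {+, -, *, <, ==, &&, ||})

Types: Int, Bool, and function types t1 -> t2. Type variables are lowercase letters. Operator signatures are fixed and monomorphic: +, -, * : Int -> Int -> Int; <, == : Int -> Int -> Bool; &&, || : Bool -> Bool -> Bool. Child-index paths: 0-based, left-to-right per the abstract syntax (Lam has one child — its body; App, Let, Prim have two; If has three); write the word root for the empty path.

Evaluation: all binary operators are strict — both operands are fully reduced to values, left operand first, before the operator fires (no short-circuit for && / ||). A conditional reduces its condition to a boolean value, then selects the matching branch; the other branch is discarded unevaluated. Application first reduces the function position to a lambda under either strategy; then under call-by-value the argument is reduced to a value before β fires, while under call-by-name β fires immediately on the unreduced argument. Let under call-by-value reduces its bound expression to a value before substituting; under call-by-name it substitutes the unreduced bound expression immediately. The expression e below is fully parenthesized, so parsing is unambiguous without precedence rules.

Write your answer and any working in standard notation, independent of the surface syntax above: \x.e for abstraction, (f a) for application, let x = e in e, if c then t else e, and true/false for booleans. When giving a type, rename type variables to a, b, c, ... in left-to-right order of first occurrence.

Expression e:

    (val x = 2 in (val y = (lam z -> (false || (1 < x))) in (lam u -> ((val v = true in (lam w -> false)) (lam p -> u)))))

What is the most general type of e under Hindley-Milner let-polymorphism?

Answer: a -> Bool

Working:
let x : Int
  unify Bool ~ Bool
  unify Int ~ Int
x : Int
  unify Int ~ Int
  unify Bool ~ Bool
\z._ : a -> Bool
let y : forall. a -> Bool
let v : Bool
\w._ : c -> Bool
u : b
\p._ : d -> b
  unify c -> Bool ~ (d -> b) -> e
  unify c ~ d -> b
  unify Bool ~ e
_ _ : Bool
\u._ : b -> Bool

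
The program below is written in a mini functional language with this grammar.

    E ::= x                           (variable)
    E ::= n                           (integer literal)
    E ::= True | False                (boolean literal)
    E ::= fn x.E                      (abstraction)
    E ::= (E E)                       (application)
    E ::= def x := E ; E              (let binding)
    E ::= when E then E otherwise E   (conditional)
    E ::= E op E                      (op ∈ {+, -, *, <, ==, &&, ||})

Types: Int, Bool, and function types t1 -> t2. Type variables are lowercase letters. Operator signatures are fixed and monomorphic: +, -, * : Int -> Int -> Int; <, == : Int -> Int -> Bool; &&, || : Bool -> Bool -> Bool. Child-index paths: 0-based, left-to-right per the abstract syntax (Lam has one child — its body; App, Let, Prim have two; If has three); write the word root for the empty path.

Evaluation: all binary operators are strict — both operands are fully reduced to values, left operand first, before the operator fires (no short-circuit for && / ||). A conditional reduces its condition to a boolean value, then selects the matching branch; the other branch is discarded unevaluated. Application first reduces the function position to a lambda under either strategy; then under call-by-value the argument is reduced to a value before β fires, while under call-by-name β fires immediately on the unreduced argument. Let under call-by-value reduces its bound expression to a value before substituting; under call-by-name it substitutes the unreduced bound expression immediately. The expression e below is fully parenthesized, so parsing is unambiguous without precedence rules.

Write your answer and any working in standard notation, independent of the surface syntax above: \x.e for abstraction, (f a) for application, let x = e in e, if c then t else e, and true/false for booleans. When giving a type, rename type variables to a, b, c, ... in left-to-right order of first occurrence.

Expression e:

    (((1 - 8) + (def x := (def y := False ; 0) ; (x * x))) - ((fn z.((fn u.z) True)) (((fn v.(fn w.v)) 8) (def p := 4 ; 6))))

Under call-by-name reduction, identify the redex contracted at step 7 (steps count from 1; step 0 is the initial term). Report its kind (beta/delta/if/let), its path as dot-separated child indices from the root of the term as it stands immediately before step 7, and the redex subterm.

Answer: beta at 1 : ((\z.((\u.z) true)) (((\v.(\w.v)) 8) (let p = 4 in 6)))

Trace:
step 0: (((1 - 8) + (let x = (let y = false in 0) in (x * x))) - ((\z.((\u.z) true)) (((\v.(\w.v)) 8) (let p = 4 in 6))))
step 1: [delta@0.0] ((-7 + (let x = (let y = false in 0) in (x * x))) - ((\z.((\u.z) true)) (((\v.(\w.v)) 8) (let p = 4 in 6))))
step 2: [let@0.1] ((-7 + ((let y = false in 0) * (let y = false in 0))) - ((\z.((\u.z) true)) (((\v.(\w.v)) 8) (let p = 4 in 6))))
step 3: [let@0.1.0] ((-7 + (0 * (let y = false in 0))) - ((\z.((\u.z) true)) (((\v.(\w.v)) 8) (let p = 4 in 6))))
step 4: [let@0.1.1] ((-7 + (0 * 0)) - ((\z.((\u.z) true)) (((\v.(\w.v)) 8) (let p = 4 in 6))))
step 5: [delta@0.1] ((-7 + 0) - ((\z.((\u.z) true)) (((\v.(\w.v)) 8) (let p = 4 in 6))))
step 6: [delta@0] (-7 - ((\z.((\u.z) true)) (((\v.(\w.v)) 8) (let p = 4 in 6))))
step 7: [beta@1] (-7 - ((\u.(((\v.(\w.v)) 8) (let p = 4 in 6))) true))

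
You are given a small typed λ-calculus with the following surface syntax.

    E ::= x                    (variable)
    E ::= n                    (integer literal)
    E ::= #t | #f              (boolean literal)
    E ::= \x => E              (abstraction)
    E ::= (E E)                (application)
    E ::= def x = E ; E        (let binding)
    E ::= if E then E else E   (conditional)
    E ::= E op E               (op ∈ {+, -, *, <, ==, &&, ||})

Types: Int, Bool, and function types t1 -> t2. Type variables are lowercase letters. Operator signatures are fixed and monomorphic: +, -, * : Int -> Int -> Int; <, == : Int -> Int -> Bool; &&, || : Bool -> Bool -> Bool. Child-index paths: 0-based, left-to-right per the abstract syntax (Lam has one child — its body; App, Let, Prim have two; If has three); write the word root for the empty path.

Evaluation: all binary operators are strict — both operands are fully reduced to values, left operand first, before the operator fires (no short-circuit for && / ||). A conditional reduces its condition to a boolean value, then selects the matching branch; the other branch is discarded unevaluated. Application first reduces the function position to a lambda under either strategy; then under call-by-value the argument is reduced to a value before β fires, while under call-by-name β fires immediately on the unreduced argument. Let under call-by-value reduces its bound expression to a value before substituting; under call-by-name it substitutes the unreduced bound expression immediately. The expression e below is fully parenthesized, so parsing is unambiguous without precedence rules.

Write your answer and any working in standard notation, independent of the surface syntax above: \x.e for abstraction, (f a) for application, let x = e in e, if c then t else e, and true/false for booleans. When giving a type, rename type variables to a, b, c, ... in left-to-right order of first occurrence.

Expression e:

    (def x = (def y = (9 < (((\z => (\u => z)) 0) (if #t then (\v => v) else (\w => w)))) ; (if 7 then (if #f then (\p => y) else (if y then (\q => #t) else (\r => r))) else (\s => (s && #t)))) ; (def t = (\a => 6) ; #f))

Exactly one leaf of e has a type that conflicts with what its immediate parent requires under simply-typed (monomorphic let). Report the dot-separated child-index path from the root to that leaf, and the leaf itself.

Answer: 0.1.0 : 7

Trace:
  unify Int ~ Int
z : a
\u._ : b -> a
\z._ : a -> b -> a
  unify a -> b -> a ~ Int -> c
  unify a ~ Int
  unify b -> Int ~ c
_ _ : b -> Int
  unify Bool ~ Bool
v : d
\v._ : d -> d
w : e
\w._ : e -> e
  unify d -> d ~ e -> e
  unify d ~ e
  unify e ~ e
  unify b -> Int ~ (e -> e) -> f
  unify b ~ e -> e
  unify Int ~ f
_ _ : Int
  unify Int ~ Int
let y : Bool
  unify Int ~ Bool
  FAIL: mismatch Int ~ Bool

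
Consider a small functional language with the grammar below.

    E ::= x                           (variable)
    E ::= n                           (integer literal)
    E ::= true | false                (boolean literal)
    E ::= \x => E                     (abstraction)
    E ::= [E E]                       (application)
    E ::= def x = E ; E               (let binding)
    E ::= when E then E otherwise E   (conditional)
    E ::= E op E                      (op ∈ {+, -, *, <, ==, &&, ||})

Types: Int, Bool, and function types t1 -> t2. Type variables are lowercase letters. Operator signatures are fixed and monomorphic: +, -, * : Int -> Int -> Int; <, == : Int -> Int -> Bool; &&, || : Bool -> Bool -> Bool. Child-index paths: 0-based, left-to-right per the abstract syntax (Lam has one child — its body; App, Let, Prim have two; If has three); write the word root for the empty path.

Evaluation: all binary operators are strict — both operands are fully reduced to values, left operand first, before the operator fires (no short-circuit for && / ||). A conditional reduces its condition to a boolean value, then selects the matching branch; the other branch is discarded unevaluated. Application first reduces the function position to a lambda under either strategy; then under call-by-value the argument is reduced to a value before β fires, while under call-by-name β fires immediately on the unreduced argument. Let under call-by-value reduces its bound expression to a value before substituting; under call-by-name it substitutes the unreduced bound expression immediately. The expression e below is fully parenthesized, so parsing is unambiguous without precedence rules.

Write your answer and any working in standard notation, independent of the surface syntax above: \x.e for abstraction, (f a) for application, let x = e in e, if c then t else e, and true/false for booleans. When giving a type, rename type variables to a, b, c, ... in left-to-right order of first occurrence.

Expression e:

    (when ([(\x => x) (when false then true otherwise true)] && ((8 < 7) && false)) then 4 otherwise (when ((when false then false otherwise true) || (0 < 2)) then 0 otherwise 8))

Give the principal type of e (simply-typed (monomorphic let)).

Answer: Int

Working:
x : a
\x._ : a -> a
  unify Bool ~ Bool
  unify Bool ~ Bool
  unify a -> a ~ Bool -> b
  unify a ~ Bool
  unify Bool ~ b
_ _ : Bool
  unify Bool ~ Bool
  unify Int ~ Int
  unify Int ~ Int
  unify Bool ~ Bool
  unify Bool ~ Bool
  unify Bool ~ Bool
  unify Bool ~ Bool
  unify Bool ~ Bool
  unify Bool ~ Bool
  unify Bool ~ Bool
  unify Int ~ Int
  unify Int ~ Int
  unify Bool ~ Bool
  unify Bool ~ Bool
  unify Int ~ Int
  unify Int ~ Int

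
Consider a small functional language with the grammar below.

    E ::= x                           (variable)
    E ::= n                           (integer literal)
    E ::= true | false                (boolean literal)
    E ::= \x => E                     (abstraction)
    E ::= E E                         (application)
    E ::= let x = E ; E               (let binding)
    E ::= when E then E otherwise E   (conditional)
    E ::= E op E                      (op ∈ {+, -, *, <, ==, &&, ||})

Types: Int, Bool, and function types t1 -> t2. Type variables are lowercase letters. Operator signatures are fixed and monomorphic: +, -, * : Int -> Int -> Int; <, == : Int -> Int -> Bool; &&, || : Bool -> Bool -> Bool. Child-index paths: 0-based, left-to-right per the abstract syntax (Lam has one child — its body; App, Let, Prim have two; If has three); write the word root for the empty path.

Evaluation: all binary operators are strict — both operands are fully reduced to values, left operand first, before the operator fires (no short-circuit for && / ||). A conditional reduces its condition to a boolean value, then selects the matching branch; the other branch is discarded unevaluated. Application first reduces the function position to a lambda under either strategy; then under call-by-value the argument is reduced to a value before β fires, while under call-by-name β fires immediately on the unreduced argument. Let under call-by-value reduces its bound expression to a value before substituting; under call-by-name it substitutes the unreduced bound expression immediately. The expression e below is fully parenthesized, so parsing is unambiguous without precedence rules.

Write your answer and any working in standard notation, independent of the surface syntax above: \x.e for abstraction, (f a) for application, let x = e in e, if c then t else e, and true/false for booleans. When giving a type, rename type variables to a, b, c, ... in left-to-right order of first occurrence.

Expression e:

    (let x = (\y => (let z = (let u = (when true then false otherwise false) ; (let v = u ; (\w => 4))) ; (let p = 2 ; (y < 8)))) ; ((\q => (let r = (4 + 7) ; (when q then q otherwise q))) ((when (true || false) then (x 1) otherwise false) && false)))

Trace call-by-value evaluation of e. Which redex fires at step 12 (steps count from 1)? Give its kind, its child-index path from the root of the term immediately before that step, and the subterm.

Answer: beta at root : ((\q.(let r = (4 + 7) in (if q then q else q))) false)

Derivation:
step 0: (let x = (\y.(let z = (let u = (if true then false else false) in (let v = u in (\w.4))) in (let p = 2 in (y < 8)))) in ((\q.(let r = (4 + 7) in (if q then q else q))) ((if (true || false) then (x 1) else false) && false)))
step 1: [let@root] ((\q.(let r = (4 + 7) in (if q then q else q))) ((if (true || false) then ((\y.(let z = (let u = (if true then false else false) in (let v = u in (\w.4))) in (let p = 2 in (y < 8)))) 1) else false) && false))
step 2: [delta@1.0.0] ((\q.(let r = (4 + 7) in (if q then q else q))) ((if true then ((\y.(let z = (let u = (if true then false else false) in (let v = u in (\w.4))) in (let p = 2 in (y < 8)))) 1) else false) && false))
step 3: [if@1.0] ((\q.(let r = (4 + 7) in (if q then q else q))) (((\y.(let z = (let u = (if true then false else false) in (let v = u in (\w.4))) in (let p = 2 in (y < 8)))) 1) && false))
step 4: [beta@1.0] ((\q.(let r = (4 + 7) in (if q then q else q))) ((let z = (let u = (if true then false else false) in (let v = u in (\w.4))) in (let p = 2 in (1 < 8))) && false))
step 5: [if@1.0.0.0] ((\q.(let r = (4 + 7) in (if q then q else q))) ((let z = (let u = false in (let v = u in (\w.4))) in (let p = 2 in (1 < 8))) && false))
step 6: [let@1.0.0] ((\q.(let r = (4 + 7) in (if q then q else q))) ((let z = (let v = false in (\w.4)) in (let p = 2 in (1 < 8))) && false))
step 7: [let@1.0.0] ((\q.(let r = (4 + 7) in (if q then q else q))) ((let z = (\w.4) in (let p = 2 in (1 < 8))) && false))
step 8: [let@1.0] ((\q.(let r = (4 + 7) in (if q then q else q))) ((let p = 2 in (1 < 8)) && false))
step 9: [let@1.0] ((\q.(let r = (4 + 7) in (if q then q else q))) ((1 < 8) && false))
step 10: [delta@1.0] ((\q.(let r = (4 + 7) in (if q then q else q))) (true && false))
step 11: [delta@1] ((\q.(let r = (4 + 7) in (if q then q else q))) false)
step 12: [beta@root] (let r = (4 + 7) in (if false then false else false))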